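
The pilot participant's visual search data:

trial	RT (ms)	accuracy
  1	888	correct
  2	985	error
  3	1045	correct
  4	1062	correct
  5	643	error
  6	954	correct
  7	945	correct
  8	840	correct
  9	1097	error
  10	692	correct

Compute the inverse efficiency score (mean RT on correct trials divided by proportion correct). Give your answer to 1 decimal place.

1311.4 ms

Correct trials (n=7): 888, 1045, 1062, 954, 945, 840, 692
Mean correct RT = 6426/7 = 918.0000 ms
Proportion correct = 7/10
IES = 918.0000 / (7/10) = 1311.429 ms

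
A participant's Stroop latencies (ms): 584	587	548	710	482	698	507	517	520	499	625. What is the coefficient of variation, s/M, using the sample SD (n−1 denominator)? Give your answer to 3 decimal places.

n = 11, Σ = 6277, M = 570.6364
Σ(x−M)² = 62036.545; s = √(62036.545/10) = 78.7633
CV = 78.7633 / 570.6364 = 0.13803

0.138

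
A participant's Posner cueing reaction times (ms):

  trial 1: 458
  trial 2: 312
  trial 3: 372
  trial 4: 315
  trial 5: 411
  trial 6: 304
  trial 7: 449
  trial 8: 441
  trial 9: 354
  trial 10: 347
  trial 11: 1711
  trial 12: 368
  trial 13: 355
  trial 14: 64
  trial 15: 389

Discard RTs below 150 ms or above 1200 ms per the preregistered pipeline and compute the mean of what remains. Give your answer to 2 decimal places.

Excluded: 64, 1711
Retained (n=13): Σ = 4875
Mean = 4875/13 = 375.0000

375.00 ms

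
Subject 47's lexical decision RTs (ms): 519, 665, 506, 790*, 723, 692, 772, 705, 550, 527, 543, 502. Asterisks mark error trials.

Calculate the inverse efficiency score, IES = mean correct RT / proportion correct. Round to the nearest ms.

Correct trials (n=11): 519, 665, 506, 723, 692, 772, 705, 550, 527, 543, 502
Mean correct RT = 6704/11 = 609.4545 ms
Proportion correct = 11/12
IES = 609.4545 / (11/12) = 664.860 ms

665 ms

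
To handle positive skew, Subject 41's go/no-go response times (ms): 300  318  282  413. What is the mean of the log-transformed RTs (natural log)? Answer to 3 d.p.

ln(RT): 5.7038, 5.7621, 5.6419, 6.0234
Σ ln(RT) = 23.1312
Mean = 23.1312/4 = 5.78280

5.783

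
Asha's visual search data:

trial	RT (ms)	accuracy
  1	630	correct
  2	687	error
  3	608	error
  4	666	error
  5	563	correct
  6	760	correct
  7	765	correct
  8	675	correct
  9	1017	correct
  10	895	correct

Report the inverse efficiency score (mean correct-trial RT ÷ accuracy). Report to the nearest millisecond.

Correct trials (n=7): 630, 563, 760, 765, 675, 1017, 895
Mean correct RT = 5305/7 = 757.8571 ms
Proportion correct = 7/10
IES = 757.8571 / (7/10) = 1082.653 ms

1083 ms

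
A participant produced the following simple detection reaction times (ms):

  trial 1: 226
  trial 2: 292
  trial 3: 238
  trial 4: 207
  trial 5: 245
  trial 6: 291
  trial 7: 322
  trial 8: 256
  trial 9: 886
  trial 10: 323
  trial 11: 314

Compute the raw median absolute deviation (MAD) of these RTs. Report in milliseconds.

35 ms

Sorted: 207, 226, 238, 245, 256, 291, 292, 314, 322, 323, 886 → median = 291
|x − 291|: 65, 1, 53, 84, 46, 0, 31, 35, 595, 32, 23
Sorted deviations: 0, 1, 23, 31, 32, 35, 46, 53, 65, 84, 595 → MAD = 35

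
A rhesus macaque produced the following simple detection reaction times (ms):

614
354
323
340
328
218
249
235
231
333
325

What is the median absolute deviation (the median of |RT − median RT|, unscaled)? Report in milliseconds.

Sorted: 218, 231, 235, 249, 323, 325, 328, 333, 340, 354, 614 → median = 325
|x − 325|: 289, 29, 2, 15, 3, 107, 76, 90, 94, 8, 0
Sorted deviations: 0, 2, 3, 8, 15, 29, 76, 90, 94, 107, 289 → MAD = 29

29 ms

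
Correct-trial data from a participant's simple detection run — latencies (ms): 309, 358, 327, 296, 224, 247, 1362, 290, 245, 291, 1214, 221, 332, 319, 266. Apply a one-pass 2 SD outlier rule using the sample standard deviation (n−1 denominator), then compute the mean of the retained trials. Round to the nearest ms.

287 ms

n = 15, ΣRT = 6301, M = 420.067
Σ(x−M)² = 1771762.93; s = √(1771762.93/14) = 355.745
Cutoffs: 420.067 ± 2·355.745 → [-291.4, 1131.6]
Outside: 1214, 1362 → excluded.
Retained (n=13): Σ = 3725, mean = 3725/13 = 286.538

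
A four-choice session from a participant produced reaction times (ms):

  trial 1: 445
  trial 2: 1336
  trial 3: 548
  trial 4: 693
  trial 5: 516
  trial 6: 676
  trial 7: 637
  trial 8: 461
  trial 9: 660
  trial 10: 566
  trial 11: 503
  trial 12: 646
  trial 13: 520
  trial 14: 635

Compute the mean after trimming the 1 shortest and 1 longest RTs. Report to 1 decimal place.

Sorted: 445, 461, 503, 516, 520, 548, 566, 635, 637, 646, 660, 676, 693, 1336
Drop lowest 1 (445) and highest 1 (1336)
Remaining (n=12): Σ = 7061, mean = 7061/12 = 588.417

588.4 ms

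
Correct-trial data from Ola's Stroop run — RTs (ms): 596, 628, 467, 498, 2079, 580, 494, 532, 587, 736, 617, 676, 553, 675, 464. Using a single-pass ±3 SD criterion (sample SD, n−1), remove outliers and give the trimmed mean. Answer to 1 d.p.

n = 15, ΣRT = 10182, M = 678.800
Σ(x−M)² = 2190512.40; s = √(2190512.40/14) = 395.557
Cutoffs: 678.800 ± 3·395.557 → [-507.9, 1865.5]
Outside: 2079 → excluded.
Retained (n=14): Σ = 8103, mean = 8103/14 = 578.786

578.8 ms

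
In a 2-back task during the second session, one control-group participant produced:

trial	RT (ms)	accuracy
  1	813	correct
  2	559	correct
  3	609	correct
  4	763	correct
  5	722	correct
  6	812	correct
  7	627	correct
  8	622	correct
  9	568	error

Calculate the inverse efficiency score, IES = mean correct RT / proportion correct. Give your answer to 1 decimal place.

777.2 ms

Correct trials (n=8): 813, 559, 609, 763, 722, 812, 627, 622
Mean correct RT = 5527/8 = 690.8750 ms
Proportion correct = 8/9
IES = 690.8750 / (8/9) = 777.234 ms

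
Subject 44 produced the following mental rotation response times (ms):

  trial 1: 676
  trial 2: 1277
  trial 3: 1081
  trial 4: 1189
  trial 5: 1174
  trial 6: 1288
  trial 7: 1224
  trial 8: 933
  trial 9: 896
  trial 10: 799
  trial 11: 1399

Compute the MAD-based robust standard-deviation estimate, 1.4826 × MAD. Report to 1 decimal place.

Sorted: 676, 799, 896, 933, 1081, 1174, 1189, 1224, 1277, 1288, 1399 → median = 1174
|x − 1174| sorted: 0, 15, 50, 93, 103, 114, 225, 241, 278, 375, 498 → MAD = 114
Robust SD ≈ 1.4826 × 114 = 169.016

169.0 ms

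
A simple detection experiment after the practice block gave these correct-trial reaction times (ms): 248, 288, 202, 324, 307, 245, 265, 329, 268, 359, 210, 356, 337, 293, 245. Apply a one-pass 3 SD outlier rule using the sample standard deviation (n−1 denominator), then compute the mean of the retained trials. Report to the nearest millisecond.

n = 15, ΣRT = 4276, M = 285.067
Σ(x−M)² = 35006.93; s = √(35006.93/14) = 50.005
Cutoffs: 285.067 ± 3·50.005 → [135.1, 435.1]
No RTs fall outside the cutoffs; all 15 retained. Mean = 4276/15 = 285.067

285 ms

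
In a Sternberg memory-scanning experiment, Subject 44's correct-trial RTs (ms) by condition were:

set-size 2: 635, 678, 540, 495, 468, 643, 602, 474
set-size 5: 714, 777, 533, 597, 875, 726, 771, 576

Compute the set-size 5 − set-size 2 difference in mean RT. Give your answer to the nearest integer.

129 ms

M(set-size 2) = 4535/8 = 566.875
M(set-size 5) = 5569/8 = 696.125
Difference = 696.125 − 566.875 = 129.250 ms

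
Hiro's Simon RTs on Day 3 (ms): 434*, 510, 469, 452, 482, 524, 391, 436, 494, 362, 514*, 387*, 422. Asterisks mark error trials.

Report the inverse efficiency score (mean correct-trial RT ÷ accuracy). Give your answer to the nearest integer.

590 ms

Correct trials (n=10): 510, 469, 452, 482, 524, 391, 436, 494, 362, 422
Mean correct RT = 4542/10 = 454.2000 ms
Proportion correct = 10/13
IES = 454.2000 / (10/13) = 590.460 ms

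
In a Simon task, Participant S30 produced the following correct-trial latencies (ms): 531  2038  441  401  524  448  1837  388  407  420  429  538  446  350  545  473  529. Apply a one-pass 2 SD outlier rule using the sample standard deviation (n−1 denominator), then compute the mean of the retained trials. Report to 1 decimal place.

n = 17, ΣRT = 10745, M = 632.059
Σ(x−M)² = 3937152.94; s = √(3937152.94/16) = 496.057
Cutoffs: 632.059 ± 2·496.057 → [-360.1, 1624.2]
Outside: 1837, 2038 → excluded.
Retained (n=15): Σ = 6870, mean = 6870/15 = 458.000

458.0 ms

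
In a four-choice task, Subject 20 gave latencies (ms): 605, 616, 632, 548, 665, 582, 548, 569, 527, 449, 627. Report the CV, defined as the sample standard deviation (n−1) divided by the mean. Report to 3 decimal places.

0.104

n = 11, Σ = 6368, M = 578.9091
Σ(x−M)² = 36188.909; s = √(36188.909/10) = 60.1572
CV = 60.1572 / 578.9091 = 0.10391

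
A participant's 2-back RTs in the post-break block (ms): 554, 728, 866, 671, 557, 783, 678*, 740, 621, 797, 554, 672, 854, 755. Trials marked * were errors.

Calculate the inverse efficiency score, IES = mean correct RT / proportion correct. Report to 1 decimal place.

758.2 ms

Correct trials (n=13): 554, 728, 866, 671, 557, 783, 740, 621, 797, 554, 672, 854, 755
Mean correct RT = 9152/13 = 704.0000 ms
Proportion correct = 13/14
IES = 704.0000 / (13/14) = 758.154 ms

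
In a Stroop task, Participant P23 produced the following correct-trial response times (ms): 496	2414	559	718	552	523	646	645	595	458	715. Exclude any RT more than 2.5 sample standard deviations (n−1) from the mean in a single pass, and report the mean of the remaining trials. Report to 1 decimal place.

n = 11, ΣRT = 8321, M = 756.455
Σ(x−M)² = 3093546.73; s = √(3093546.73/10) = 556.197
Cutoffs: 756.455 ± 2.5·556.197 → [-634.0, 2146.9]
Outside: 2414 → excluded.
Retained (n=10): Σ = 5907, mean = 5907/10 = 590.700

590.7 ms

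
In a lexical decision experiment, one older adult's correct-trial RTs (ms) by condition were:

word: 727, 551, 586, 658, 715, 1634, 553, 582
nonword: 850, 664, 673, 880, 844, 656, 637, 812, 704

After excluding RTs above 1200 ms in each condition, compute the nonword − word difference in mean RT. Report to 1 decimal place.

122.1 ms

word: exclude 1634
M(word) = 4372/7 = 624.571
M(nonword) = 6720/9 = 746.667
Difference = 746.667 − 624.571 = 122.095 ms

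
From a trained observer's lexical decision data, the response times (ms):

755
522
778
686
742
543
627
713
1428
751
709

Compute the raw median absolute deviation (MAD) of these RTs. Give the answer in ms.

Sorted: 522, 543, 627, 686, 709, 713, 742, 751, 755, 778, 1428 → median = 713
|x − 713|: 42, 191, 65, 27, 29, 170, 86, 0, 715, 38, 4
Sorted deviations: 0, 4, 27, 29, 38, 42, 65, 86, 170, 191, 715 → MAD = 42

42 ms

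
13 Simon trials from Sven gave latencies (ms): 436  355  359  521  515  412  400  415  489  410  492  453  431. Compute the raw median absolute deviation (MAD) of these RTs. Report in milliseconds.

31 ms

Sorted: 355, 359, 400, 410, 412, 415, 431, 436, 453, 489, 492, 515, 521 → median = 431
|x − 431|: 5, 76, 72, 90, 84, 19, 31, 16, 58, 21, 61, 22, 0
Sorted deviations: 0, 5, 16, 19, 21, 22, 31, 58, 61, 72, 76, 84, 90 → MAD = 31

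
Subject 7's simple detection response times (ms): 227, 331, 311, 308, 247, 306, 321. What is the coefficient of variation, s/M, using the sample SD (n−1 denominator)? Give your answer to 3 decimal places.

0.135

n = 7, Σ = 2051, M = 293.0000
Σ(x−M)² = 9418.000; s = √(9418.000/6) = 39.6190
CV = 39.6190 / 293.0000 = 0.13522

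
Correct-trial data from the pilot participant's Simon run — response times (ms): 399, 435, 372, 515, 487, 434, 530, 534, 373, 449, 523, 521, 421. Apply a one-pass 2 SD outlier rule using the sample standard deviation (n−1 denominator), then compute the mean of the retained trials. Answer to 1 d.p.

461.0 ms

n = 13, ΣRT = 5993, M = 461.000
Σ(x−M)² = 43784.00; s = √(43784.00/12) = 60.404
Cutoffs: 461.000 ± 2·60.404 → [340.2, 581.8]
No RTs fall outside the cutoffs; all 13 retained. Mean = 5993/13 = 461.000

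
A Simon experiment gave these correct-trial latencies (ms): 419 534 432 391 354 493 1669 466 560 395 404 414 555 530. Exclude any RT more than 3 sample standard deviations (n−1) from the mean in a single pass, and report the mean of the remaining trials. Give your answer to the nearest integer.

457 ms

n = 14, ΣRT = 7616, M = 544.000
Σ(x−M)² = 1421362.00; s = √(1421362.00/13) = 330.659
Cutoffs: 544.000 ± 3·330.659 → [-448.0, 1536.0]
Outside: 1669 → excluded.
Retained (n=13): Σ = 5947, mean = 5947/13 = 457.462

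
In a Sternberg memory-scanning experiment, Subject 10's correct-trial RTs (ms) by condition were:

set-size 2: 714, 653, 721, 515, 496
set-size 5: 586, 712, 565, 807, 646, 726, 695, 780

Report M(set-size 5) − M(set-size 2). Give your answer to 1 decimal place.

69.8 ms

M(set-size 2) = 3099/5 = 619.800
M(set-size 5) = 5517/8 = 689.625
Difference = 689.625 − 619.800 = 69.825 ms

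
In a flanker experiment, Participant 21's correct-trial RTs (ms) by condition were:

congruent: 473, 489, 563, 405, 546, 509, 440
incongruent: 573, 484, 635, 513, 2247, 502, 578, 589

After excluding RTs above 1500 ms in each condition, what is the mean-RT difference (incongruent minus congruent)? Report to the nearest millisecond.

64 ms

incongruent: exclude 2247
M(congruent) = 3425/7 = 489.286
M(incongruent) = 3874/7 = 553.429
Difference = 553.429 − 489.286 = 64.143 ms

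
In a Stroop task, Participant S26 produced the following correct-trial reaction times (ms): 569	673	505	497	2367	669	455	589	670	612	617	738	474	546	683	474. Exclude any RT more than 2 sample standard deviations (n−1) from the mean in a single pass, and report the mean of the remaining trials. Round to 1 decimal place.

584.7 ms

n = 16, ΣRT = 11138, M = 696.125
Σ(x−M)² = 3092213.75; s = √(3092213.75/15) = 454.035
Cutoffs: 696.125 ± 2·454.035 → [-211.9, 1604.2]
Outside: 2367 → excluded.
Retained (n=15): Σ = 8771, mean = 8771/15 = 584.733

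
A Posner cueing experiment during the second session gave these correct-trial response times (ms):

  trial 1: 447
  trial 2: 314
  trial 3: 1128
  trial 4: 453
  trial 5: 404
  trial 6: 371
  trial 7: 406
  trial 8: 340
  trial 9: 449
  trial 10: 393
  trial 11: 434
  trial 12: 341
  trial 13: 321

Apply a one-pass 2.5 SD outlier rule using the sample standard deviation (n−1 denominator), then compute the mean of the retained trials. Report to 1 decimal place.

389.4 ms

n = 13, ΣRT = 5801, M = 446.231
Σ(x−M)² = 532434.31; s = √(532434.31/12) = 210.641
Cutoffs: 446.231 ± 2.5·210.641 → [-80.4, 972.8]
Outside: 1128 → excluded.
Retained (n=12): Σ = 4673, mean = 4673/12 = 389.417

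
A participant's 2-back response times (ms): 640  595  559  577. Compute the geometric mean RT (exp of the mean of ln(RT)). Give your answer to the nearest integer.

ln(RT): 6.4615, 6.3886, 6.3261, 6.3578
Mean ln(RT) = 25.5340/4 = 6.38351
Geometric mean = exp(6.38351) = 592.00 ms

592 ms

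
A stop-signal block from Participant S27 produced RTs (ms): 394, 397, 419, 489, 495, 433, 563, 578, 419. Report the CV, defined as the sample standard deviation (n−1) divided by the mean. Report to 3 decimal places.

0.150

n = 9, Σ = 4187, M = 465.2222
Σ(x−M)² = 38769.556; s = √(38769.556/8) = 69.6146
CV = 69.6146 / 465.2222 = 0.14964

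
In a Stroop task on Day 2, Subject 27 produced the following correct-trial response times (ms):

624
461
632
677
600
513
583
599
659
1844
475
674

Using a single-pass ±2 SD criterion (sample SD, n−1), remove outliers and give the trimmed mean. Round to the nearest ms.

n = 12, ΣRT = 8341, M = 695.083
Σ(x−M)² = 1498336.92; s = √(1498336.92/11) = 369.070
Cutoffs: 695.083 ± 2·369.070 → [-43.1, 1433.2]
Outside: 1844 → excluded.
Retained (n=11): Σ = 6497, mean = 6497/11 = 590.636

591 ms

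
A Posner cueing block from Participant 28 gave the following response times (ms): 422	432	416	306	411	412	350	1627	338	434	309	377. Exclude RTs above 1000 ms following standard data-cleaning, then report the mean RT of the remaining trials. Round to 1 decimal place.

Excluded: 1627
Retained (n=11): Σ = 4207
Mean = 4207/11 = 382.4545

382.5 ms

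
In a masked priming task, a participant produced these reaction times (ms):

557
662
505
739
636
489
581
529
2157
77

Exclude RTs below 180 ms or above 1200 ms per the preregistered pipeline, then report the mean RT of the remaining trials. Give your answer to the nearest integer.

Excluded: 77, 2157
Retained (n=8): Σ = 4698
Mean = 4698/8 = 587.2500

587 ms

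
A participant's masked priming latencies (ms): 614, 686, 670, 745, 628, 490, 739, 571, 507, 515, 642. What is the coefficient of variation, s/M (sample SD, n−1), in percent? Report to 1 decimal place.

n = 11, Σ = 6807, M = 618.8182
Σ(x−M)² = 80305.636; s = √(80305.636/10) = 89.6134
CV = 89.6134 / 618.8182 = 0.14481 = 14.481%

14.5%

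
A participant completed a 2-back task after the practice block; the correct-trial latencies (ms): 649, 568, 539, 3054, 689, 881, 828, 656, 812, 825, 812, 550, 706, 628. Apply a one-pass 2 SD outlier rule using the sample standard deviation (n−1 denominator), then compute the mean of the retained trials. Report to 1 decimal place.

n = 14, ΣRT = 12197, M = 871.214
Σ(x−M)² = 5296496.36; s = √(5296496.36/13) = 638.297
Cutoffs: 871.214 ± 2·638.297 → [-405.4, 2147.8]
Outside: 3054 → excluded.
Retained (n=13): Σ = 9143, mean = 9143/13 = 703.308

703.3 ms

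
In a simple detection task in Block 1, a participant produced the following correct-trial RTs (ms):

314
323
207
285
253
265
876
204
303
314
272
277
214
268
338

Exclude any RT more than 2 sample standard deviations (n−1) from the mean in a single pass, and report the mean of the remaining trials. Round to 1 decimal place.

274.1 ms

n = 15, ΣRT = 4713, M = 314.200
Σ(x−M)² = 362382.40; s = √(362382.40/14) = 160.886
Cutoffs: 314.200 ± 2·160.886 → [-7.6, 636.0]
Outside: 876 → excluded.
Retained (n=14): Σ = 3837, mean = 3837/14 = 274.071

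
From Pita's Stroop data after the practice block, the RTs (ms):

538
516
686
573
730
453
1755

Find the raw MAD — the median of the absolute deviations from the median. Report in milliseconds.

113 ms

Sorted: 453, 516, 538, 573, 686, 730, 1755 → median = 573
|x − 573|: 35, 57, 113, 0, 157, 120, 1182
Sorted deviations: 0, 35, 57, 113, 120, 157, 1182 → MAD = 113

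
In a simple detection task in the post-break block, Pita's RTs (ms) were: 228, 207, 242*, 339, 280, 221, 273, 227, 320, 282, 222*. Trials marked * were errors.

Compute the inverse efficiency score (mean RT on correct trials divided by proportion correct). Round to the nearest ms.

Correct trials (n=9): 228, 207, 339, 280, 221, 273, 227, 320, 282
Mean correct RT = 2377/9 = 264.1111 ms
Proportion correct = 9/11
IES = 264.1111 / (9/11) = 322.802 ms

323 ms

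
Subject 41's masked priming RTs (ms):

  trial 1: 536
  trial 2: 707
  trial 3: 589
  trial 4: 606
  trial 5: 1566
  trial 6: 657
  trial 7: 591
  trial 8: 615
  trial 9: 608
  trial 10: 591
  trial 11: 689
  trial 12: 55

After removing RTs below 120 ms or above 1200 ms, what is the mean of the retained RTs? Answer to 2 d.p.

Excluded: 55, 1566
Retained (n=10): Σ = 6189
Mean = 6189/10 = 618.9000

618.90 ms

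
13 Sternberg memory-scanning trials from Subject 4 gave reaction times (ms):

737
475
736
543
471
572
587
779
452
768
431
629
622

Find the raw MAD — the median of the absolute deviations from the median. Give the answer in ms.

Sorted: 431, 452, 471, 475, 543, 572, 587, 622, 629, 736, 737, 768, 779 → median = 587
|x − 587|: 150, 112, 149, 44, 116, 15, 0, 192, 135, 181, 156, 42, 35
Sorted deviations: 0, 15, 35, 42, 44, 112, 116, 135, 149, 150, 156, 181, 192 → MAD = 116

116 ms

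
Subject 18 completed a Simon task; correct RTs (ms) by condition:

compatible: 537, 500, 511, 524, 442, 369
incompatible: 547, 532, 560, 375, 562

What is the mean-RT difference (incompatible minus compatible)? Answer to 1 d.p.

M(compatible) = 2883/6 = 480.500
M(incompatible) = 2576/5 = 515.200
Difference = 515.200 − 480.500 = 34.700 ms

34.7 ms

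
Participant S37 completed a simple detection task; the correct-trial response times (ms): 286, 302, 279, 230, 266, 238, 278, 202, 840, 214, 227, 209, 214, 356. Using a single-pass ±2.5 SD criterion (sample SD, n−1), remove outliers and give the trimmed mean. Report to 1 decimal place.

253.9 ms

n = 14, ΣRT = 4141, M = 295.786
Σ(x−M)² = 343518.36; s = √(343518.36/13) = 162.556
Cutoffs: 295.786 ± 2.5·162.556 → [-110.6, 702.2]
Outside: 840 → excluded.
Retained (n=13): Σ = 3301, mean = 3301/13 = 253.923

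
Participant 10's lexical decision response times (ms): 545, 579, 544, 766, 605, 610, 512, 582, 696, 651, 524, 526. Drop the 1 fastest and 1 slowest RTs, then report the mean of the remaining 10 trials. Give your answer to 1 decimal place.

586.2 ms

Sorted: 512, 524, 526, 544, 545, 579, 582, 605, 610, 651, 696, 766
Drop lowest 1 (512) and highest 1 (766)
Remaining (n=10): Σ = 5862, mean = 5862/10 = 586.200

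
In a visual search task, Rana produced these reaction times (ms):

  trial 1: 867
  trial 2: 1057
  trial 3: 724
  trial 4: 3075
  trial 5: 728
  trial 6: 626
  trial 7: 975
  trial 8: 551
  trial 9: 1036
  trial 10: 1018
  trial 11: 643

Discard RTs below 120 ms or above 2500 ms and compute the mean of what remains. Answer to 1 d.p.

Excluded: 3075
Retained (n=10): Σ = 8225
Mean = 8225/10 = 822.5000

822.5 ms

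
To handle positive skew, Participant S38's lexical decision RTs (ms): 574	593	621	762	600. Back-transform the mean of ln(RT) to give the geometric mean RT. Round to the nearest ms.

627 ms

ln(RT): 6.3526, 6.3852, 6.4313, 6.6359, 6.3969
Mean ln(RT) = 32.2020/5 = 6.44041
Geometric mean = exp(6.44041) = 626.66 ms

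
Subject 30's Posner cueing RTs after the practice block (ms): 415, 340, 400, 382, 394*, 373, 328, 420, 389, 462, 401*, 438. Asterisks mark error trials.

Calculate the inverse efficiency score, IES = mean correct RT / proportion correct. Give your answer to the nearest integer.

474 ms

Correct trials (n=10): 415, 340, 400, 382, 373, 328, 420, 389, 462, 438
Mean correct RT = 3947/10 = 394.7000 ms
Proportion correct = 10/12
IES = 394.7000 / (10/12) = 473.640 ms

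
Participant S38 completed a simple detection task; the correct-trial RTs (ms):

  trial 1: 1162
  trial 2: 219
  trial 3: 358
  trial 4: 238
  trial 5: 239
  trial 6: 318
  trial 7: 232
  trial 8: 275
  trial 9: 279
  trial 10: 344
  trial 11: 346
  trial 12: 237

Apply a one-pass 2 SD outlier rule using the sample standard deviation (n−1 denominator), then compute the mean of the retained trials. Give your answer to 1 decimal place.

n = 12, ΣRT = 4247, M = 353.917
Σ(x−M)² = 739684.92; s = √(739684.92/11) = 259.315
Cutoffs: 353.917 ± 2·259.315 → [-164.7, 872.5]
Outside: 1162 → excluded.
Retained (n=11): Σ = 3085, mean = 3085/11 = 280.455

280.5 ms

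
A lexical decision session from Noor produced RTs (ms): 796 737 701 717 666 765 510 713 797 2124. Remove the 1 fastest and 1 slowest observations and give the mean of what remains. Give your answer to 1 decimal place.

736.5 ms

Sorted: 510, 666, 701, 713, 717, 737, 765, 796, 797, 2124
Drop lowest 1 (510) and highest 1 (2124)
Remaining (n=8): Σ = 5892, mean = 5892/8 = 736.500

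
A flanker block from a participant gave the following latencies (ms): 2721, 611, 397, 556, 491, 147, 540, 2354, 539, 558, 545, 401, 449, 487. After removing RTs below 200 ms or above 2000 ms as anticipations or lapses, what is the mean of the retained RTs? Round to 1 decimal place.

506.7 ms

Excluded: 147, 2354, 2721
Retained (n=11): Σ = 5574
Mean = 5574/11 = 506.7273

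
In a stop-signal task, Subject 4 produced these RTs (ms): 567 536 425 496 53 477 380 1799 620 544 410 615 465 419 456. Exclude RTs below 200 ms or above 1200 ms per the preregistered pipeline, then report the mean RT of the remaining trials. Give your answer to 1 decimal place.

493.1 ms

Excluded: 53, 1799
Retained (n=13): Σ = 6410
Mean = 6410/13 = 493.0769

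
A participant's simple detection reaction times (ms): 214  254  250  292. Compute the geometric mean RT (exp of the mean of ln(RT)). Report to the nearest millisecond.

ln(RT): 5.3660, 5.5373, 5.5215, 5.6768
Mean ln(RT) = 22.1015/4 = 5.52538
Geometric mean = exp(5.52538) = 250.98 ms

251 ms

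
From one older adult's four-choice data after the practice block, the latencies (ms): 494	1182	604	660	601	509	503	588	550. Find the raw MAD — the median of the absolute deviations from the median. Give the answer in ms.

Sorted: 494, 503, 509, 550, 588, 601, 604, 660, 1182 → median = 588
|x − 588|: 94, 594, 16, 72, 13, 79, 85, 0, 38
Sorted deviations: 0, 13, 16, 38, 72, 79, 85, 94, 594 → MAD = 72

72 ms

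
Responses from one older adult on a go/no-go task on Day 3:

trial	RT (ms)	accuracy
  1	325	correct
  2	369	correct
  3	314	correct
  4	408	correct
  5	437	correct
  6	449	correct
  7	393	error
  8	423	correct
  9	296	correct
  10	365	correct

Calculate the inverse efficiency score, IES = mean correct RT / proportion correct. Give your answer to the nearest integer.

418 ms

Correct trials (n=9): 325, 369, 314, 408, 437, 449, 423, 296, 365
Mean correct RT = 3386/9 = 376.2222 ms
Proportion correct = 9/10
IES = 376.2222 / (9/10) = 418.025 ms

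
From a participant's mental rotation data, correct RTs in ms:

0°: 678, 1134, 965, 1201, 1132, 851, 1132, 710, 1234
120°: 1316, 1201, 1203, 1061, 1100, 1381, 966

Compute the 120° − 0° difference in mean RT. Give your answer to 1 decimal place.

171.3 ms

M(0°) = 9037/9 = 1004.111
M(120°) = 8228/7 = 1175.429
Difference = 1175.429 − 1004.111 = 171.317 ms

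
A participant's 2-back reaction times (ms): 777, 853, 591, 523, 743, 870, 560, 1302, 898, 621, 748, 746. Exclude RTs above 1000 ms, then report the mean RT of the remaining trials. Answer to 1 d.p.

Excluded: 1302
Retained (n=11): Σ = 7930
Mean = 7930/11 = 720.9091

720.9 ms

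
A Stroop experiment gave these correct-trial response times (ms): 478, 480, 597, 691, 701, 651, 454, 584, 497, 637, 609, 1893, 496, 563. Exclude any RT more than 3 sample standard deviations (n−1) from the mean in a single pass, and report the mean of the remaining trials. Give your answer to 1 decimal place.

n = 14, ΣRT = 9331, M = 666.500
Σ(x−M)² = 1706129.50; s = √(1706129.50/13) = 362.272
Cutoffs: 666.500 ± 3·362.272 → [-420.3, 1753.3]
Outside: 1893 → excluded.
Retained (n=13): Σ = 7438, mean = 7438/13 = 572.154

572.2 ms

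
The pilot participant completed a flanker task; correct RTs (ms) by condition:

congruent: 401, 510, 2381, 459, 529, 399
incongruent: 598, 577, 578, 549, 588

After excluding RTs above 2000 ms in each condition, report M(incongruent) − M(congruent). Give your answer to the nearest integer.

118 ms

congruent: exclude 2381
M(congruent) = 2298/5 = 459.600
M(incongruent) = 2890/5 = 578.000
Difference = 578.000 − 459.600 = 118.400 ms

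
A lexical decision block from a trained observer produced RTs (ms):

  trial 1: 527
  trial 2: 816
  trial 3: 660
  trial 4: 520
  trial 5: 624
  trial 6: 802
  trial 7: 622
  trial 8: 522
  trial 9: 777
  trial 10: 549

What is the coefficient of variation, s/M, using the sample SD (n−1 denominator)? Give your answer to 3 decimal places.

n = 10, Σ = 6419, M = 641.9000
Σ(x−M)² = 126306.900; s = √(126306.900/9) = 118.4656
CV = 118.4656 / 641.9000 = 0.18455

0.185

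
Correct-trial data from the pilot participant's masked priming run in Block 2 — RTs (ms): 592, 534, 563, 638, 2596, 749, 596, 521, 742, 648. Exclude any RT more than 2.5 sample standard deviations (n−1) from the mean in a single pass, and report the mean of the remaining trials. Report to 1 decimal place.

n = 10, ΣRT = 8179, M = 817.900
Σ(x−M)² = 3567370.90; s = √(3567370.90/9) = 629.583
Cutoffs: 817.900 ± 2.5·629.583 → [-756.1, 2391.9]
Outside: 2596 → excluded.
Retained (n=9): Σ = 5583, mean = 5583/9 = 620.333

620.3 ms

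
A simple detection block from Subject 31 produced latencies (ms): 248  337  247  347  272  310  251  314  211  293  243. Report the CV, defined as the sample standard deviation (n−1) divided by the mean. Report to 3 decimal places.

0.156

n = 11, Σ = 3073, M = 279.3636
Σ(x−M)² = 19106.545; s = √(19106.545/10) = 43.7110
CV = 43.7110 / 279.3636 = 0.15647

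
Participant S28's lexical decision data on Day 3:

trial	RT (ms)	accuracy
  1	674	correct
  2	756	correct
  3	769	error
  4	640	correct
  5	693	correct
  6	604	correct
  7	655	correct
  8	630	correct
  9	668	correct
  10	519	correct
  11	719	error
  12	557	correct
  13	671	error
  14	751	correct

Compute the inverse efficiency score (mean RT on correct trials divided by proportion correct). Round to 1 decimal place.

Correct trials (n=11): 674, 756, 640, 693, 604, 655, 630, 668, 519, 557, 751
Mean correct RT = 7147/11 = 649.7273 ms
Proportion correct = 11/14
IES = 649.7273 / (11/14) = 826.926 ms

826.9 ms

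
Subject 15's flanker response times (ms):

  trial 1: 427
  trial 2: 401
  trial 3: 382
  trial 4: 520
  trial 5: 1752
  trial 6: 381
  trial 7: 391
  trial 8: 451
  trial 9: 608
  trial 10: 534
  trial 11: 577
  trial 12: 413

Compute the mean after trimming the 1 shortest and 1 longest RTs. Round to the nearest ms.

Sorted: 381, 382, 391, 401, 413, 427, 451, 520, 534, 577, 608, 1752
Drop lowest 1 (381) and highest 1 (1752)
Remaining (n=10): Σ = 4704, mean = 4704/10 = 470.400

470 ms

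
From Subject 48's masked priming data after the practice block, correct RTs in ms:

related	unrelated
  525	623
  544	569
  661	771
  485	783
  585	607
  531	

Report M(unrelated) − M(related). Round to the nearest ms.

M(related) = 3331/6 = 555.167
M(unrelated) = 3353/5 = 670.600
Difference = 670.600 − 555.167 = 115.433 ms

115 ms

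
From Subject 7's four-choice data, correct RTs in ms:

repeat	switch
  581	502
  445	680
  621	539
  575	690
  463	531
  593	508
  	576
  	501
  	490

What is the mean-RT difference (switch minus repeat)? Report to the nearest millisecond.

11 ms

M(repeat) = 3278/6 = 546.333
M(switch) = 5017/9 = 557.444
Difference = 557.444 − 546.333 = 11.111 ms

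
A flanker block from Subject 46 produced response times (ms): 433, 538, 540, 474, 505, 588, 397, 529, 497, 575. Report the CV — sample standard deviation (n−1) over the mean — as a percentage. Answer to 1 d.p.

11.8%

n = 10, Σ = 5076, M = 507.6000
Σ(x−M)² = 32484.400; s = √(32484.400/9) = 60.0781
CV = 60.0781 / 507.6000 = 0.11836 = 11.836%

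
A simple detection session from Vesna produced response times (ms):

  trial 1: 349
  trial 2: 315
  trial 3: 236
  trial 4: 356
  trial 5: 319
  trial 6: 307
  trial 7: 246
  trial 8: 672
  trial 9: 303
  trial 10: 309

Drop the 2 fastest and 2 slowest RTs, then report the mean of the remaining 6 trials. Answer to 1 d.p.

317.0 ms

Sorted: 236, 246, 303, 307, 309, 315, 319, 349, 356, 672
Drop lowest 2 (236, 246) and highest 2 (356, 672)
Remaining (n=6): Σ = 1902, mean = 1902/6 = 317.000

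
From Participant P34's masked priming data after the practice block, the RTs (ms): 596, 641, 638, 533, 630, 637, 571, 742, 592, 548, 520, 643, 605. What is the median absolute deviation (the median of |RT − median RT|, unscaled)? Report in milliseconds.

Sorted: 520, 533, 548, 571, 592, 596, 605, 630, 637, 638, 641, 643, 742 → median = 605
|x − 605|: 9, 36, 33, 72, 25, 32, 34, 137, 13, 57, 85, 38, 0
Sorted deviations: 0, 9, 13, 25, 32, 33, 34, 36, 38, 57, 72, 85, 137 → MAD = 34

34 ms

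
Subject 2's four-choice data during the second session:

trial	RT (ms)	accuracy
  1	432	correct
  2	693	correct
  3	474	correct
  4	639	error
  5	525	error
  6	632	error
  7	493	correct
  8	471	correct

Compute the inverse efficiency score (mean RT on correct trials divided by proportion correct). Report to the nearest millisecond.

820 ms

Correct trials (n=5): 432, 693, 474, 493, 471
Mean correct RT = 2563/5 = 512.6000 ms
Proportion correct = 5/8
IES = 512.6000 / (5/8) = 820.160 ms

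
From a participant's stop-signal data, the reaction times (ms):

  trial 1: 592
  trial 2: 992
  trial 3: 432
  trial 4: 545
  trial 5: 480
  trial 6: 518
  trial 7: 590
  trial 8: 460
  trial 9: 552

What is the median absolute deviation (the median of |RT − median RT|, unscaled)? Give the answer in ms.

47 ms

Sorted: 432, 460, 480, 518, 545, 552, 590, 592, 992 → median = 545
|x − 545|: 47, 447, 113, 0, 65, 27, 45, 85, 7
Sorted deviations: 0, 7, 27, 45, 47, 65, 85, 113, 447 → MAD = 47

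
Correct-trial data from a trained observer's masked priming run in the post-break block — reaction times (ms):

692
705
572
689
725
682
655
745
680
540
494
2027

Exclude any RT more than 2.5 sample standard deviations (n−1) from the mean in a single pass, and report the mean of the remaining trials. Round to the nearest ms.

653 ms

n = 12, ΣRT = 9206, M = 767.167
Σ(x−M)² = 1796821.67; s = √(1796821.67/11) = 404.163
Cutoffs: 767.167 ± 2.5·404.163 → [-243.2, 1777.6]
Outside: 2027 → excluded.
Retained (n=11): Σ = 7179, mean = 7179/11 = 652.636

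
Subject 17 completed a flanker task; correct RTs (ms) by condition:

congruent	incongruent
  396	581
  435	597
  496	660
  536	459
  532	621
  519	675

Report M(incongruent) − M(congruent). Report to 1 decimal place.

113.2 ms

M(congruent) = 2914/6 = 485.667
M(incongruent) = 3593/6 = 598.833
Difference = 598.833 − 485.667 = 113.167 ms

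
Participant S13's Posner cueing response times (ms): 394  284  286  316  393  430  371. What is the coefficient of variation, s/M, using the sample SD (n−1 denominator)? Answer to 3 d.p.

n = 7, Σ = 2474, M = 353.4286
Σ(x−M)² = 20151.714; s = √(20151.714/6) = 57.9536
CV = 57.9536 / 353.4286 = 0.16398

0.164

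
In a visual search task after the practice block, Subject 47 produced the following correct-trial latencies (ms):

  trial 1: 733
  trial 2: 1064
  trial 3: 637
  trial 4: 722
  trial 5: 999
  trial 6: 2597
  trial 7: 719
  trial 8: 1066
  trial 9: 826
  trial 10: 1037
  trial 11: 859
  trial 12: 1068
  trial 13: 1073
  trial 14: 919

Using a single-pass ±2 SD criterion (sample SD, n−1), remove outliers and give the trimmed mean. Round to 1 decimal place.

n = 14, ΣRT = 14319, M = 1022.786
Σ(x−M)² = 2978936.36; s = √(2978936.36/13) = 478.695
Cutoffs: 1022.786 ± 2·478.695 → [65.4, 1980.2]
Outside: 2597 → excluded.
Retained (n=13): Σ = 11722, mean = 11722/13 = 901.692

901.7 ms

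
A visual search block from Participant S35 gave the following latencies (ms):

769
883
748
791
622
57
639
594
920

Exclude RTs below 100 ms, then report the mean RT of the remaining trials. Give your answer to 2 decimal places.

745.75 ms

Excluded: 57
Retained (n=8): Σ = 5966
Mean = 5966/8 = 745.7500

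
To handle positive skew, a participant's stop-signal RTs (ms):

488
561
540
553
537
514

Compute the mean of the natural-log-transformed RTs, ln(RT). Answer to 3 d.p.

6.276

ln(RT): 6.1903, 6.3297, 6.2916, 6.3154, 6.2860, 6.2422
Σ ln(RT) = 37.6552
Mean = 37.6552/6 = 6.27586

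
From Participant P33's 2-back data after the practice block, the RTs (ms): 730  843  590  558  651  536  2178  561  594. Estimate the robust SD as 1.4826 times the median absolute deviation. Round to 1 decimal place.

84.5 ms

Sorted: 536, 558, 561, 590, 594, 651, 730, 843, 2178 → median = 594
|x − 594| sorted: 0, 4, 33, 36, 57, 58, 136, 249, 1584 → MAD = 57
Robust SD ≈ 1.4826 × 57 = 84.508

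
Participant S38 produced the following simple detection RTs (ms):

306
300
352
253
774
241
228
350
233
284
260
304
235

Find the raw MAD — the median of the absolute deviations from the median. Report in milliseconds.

43 ms

Sorted: 228, 233, 235, 241, 253, 260, 284, 300, 304, 306, 350, 352, 774 → median = 284
|x − 284|: 22, 16, 68, 31, 490, 43, 56, 66, 51, 0, 24, 20, 49
Sorted deviations: 0, 16, 20, 22, 24, 31, 43, 49, 51, 56, 66, 68, 490 → MAD = 43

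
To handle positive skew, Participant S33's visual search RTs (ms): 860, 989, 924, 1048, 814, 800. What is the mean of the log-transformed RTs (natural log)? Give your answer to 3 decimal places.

ln(RT): 6.7569, 6.8967, 6.8287, 6.9546, 6.7020, 6.6846
Σ ln(RT) = 40.8235
Mean = 40.8235/6 = 6.80392

6.804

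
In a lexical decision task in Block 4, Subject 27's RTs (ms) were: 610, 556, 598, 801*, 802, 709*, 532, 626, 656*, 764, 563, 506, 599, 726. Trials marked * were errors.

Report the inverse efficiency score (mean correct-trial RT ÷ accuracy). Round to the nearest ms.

796 ms

Correct trials (n=11): 610, 556, 598, 802, 532, 626, 764, 563, 506, 599, 726
Mean correct RT = 6882/11 = 625.6364 ms
Proportion correct = 11/14
IES = 625.6364 / (11/14) = 796.264 ms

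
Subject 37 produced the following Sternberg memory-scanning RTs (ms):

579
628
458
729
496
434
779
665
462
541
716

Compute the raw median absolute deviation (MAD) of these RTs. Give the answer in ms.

117 ms

Sorted: 434, 458, 462, 496, 541, 579, 628, 665, 716, 729, 779 → median = 579
|x − 579|: 0, 49, 121, 150, 83, 145, 200, 86, 117, 38, 137
Sorted deviations: 0, 38, 49, 83, 86, 117, 121, 137, 145, 150, 200 → MAD = 117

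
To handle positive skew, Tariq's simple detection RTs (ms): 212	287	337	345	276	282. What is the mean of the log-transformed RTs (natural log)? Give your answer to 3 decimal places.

ln(RT): 5.3566, 5.6595, 5.8201, 5.8435, 5.6204, 5.6419
Σ ln(RT) = 33.9420
Mean = 33.9420/6 = 5.65700

5.657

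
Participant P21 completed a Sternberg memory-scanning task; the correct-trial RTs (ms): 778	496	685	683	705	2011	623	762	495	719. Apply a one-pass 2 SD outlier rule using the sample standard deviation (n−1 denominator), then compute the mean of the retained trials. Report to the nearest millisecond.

661 ms

n = 10, ΣRT = 7957, M = 795.700
Σ(x−M)² = 1727534.10; s = √(1727534.10/9) = 438.119
Cutoffs: 795.700 ± 2·438.119 → [-80.5, 1671.9]
Outside: 2011 → excluded.
Retained (n=9): Σ = 5946, mean = 5946/9 = 660.667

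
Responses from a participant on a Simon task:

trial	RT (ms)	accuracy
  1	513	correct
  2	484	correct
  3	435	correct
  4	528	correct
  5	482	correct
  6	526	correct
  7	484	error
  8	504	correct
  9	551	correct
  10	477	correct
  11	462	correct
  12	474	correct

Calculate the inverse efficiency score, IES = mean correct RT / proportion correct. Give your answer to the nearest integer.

Correct trials (n=11): 513, 484, 435, 528, 482, 526, 504, 551, 477, 462, 474
Mean correct RT = 5436/11 = 494.1818 ms
Proportion correct = 11/12
IES = 494.1818 / (11/12) = 539.107 ms

539 ms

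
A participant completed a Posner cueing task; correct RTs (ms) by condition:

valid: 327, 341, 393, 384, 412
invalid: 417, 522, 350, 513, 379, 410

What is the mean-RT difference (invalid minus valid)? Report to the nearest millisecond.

M(valid) = 1857/5 = 371.400
M(invalid) = 2591/6 = 431.833
Difference = 431.833 − 371.400 = 60.433 ms

60 ms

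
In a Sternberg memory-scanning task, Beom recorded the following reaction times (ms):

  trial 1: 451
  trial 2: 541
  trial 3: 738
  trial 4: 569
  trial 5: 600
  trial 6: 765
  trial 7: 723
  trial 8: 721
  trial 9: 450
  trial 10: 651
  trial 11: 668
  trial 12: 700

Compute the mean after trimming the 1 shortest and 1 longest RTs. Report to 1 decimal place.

636.2 ms

Sorted: 450, 451, 541, 569, 600, 651, 668, 700, 721, 723, 738, 765
Drop lowest 1 (450) and highest 1 (765)
Remaining (n=10): Σ = 6362, mean = 6362/10 = 636.200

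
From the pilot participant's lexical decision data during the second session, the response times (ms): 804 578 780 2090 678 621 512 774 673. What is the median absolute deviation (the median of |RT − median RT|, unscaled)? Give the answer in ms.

Sorted: 512, 578, 621, 673, 678, 774, 780, 804, 2090 → median = 678
|x − 678|: 126, 100, 102, 1412, 0, 57, 166, 96, 5
Sorted deviations: 0, 5, 57, 96, 100, 102, 126, 166, 1412 → MAD = 100

100 ms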